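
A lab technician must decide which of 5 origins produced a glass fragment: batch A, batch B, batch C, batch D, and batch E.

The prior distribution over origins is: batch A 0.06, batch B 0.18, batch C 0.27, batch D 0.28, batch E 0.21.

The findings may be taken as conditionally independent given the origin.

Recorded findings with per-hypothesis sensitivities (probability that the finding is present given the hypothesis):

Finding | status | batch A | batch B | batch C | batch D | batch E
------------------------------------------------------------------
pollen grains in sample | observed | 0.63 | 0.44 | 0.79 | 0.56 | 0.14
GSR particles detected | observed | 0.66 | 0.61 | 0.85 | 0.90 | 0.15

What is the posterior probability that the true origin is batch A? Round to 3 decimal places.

0.062

By Bayes' rule with conditional independence, the unnormalized weight for each hypothesis is prior × ∏ likelihoods:
  batch A: 0.06 × 0.63 × 0.66 = 0.024948
  batch B: 0.18 × 0.44 × 0.61 = 0.048312
  batch C: 0.27 × 0.79 × 0.85 = 0.18131
  batch D: 0.28 × 0.56 × 0.90 = 0.14112
  batch E: 0.21 × 0.14 × 0.15 = 0.00441
Marginal likelihood of the evidence = 0.4001.
P(batch A | evidence) = 0.024948 / 0.4001 ≈ 0.062.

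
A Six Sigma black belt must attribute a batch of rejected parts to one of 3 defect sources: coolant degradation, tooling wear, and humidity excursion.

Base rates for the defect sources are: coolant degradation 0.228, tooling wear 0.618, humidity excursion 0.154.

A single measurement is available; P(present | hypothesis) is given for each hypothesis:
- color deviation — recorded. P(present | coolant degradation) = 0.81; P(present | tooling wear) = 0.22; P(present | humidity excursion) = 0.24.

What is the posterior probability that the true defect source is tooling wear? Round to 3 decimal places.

0.380

By Bayes' rule, the unnormalized weight for each hypothesis is prior × likelihood:
  coolant degradation: 0.228 × 0.81 = 0.18468
  tooling wear: 0.618 × 0.22 = 0.13596
  humidity excursion: 0.154 × 0.24 = 0.03696
Normalizing constant Z = 0.18468 + 0.13596 + 0.03696 = 0.3576.
P(tooling wear | evidence) = 0.13596 / 0.3576 ≈ 0.380.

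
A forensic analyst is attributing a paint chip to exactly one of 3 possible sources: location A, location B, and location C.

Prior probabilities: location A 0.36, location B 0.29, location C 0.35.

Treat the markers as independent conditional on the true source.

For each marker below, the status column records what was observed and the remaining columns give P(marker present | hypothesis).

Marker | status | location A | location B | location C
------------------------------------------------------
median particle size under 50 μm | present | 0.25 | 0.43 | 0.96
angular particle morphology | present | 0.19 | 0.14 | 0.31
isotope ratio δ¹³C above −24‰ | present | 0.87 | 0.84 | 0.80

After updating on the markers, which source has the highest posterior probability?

By Bayes' rule with conditional independence, the unnormalized weight for each hypothesis is prior × ∏ likelihoods:
  location A: 0.36 × 0.25 × 0.19 × 0.87 = 0.014877
  location B: 0.29 × 0.43 × 0.14 × 0.84 = 0.014665
  location C: 0.35 × 0.96 × 0.31 × 0.80 = 0.083328
The unnormalized weights sum to 0.11287.
P(location A | evidence) ≈ 0.014877 / 0.11287 ≈ 0.132
P(location B | evidence) ≈ 0.014665 / 0.11287 ≈ 0.130
P(location C | evidence) ≈ 0.083328 / 0.11287 ≈ 0.738
The largest is 0.738, so location C is most probable.

location C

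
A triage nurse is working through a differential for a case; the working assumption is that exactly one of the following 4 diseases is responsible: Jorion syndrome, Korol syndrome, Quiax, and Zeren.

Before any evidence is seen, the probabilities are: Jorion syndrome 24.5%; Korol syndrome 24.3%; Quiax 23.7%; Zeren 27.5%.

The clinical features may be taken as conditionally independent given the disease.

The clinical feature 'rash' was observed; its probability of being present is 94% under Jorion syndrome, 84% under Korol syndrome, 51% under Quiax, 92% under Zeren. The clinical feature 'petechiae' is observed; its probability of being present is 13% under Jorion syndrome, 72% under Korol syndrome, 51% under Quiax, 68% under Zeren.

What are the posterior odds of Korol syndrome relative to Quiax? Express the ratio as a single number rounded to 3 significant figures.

Posterior odds equal prior odds times the likelihood ratio; only the two competing hypotheses matter.
  Korol syndrome: 0.243 × 0.84 × 0.72 = 0.14697
  Quiax: 0.237 × 0.51 × 0.51 = 0.061644
Posterior odds = 0.14697 / 0.061644 ≈ 2.38.

2.38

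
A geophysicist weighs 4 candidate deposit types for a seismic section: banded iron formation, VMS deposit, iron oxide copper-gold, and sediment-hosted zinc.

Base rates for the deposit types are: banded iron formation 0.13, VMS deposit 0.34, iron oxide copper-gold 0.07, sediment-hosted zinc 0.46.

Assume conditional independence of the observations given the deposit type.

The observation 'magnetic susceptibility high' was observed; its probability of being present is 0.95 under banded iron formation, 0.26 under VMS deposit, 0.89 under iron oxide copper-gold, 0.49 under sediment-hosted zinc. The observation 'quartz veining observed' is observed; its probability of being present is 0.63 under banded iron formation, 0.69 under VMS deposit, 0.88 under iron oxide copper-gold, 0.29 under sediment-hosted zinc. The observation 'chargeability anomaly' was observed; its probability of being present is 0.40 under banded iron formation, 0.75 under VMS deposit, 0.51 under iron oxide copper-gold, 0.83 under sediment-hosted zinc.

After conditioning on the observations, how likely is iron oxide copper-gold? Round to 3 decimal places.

0.176

For each hypothesis, the unnormalized posterior weight is prior × product of the observation likelihoods:
  banded iron formation: 0.13 × 0.95 × 0.63 × 0.40 = 0.031122
  VMS deposit: 0.34 × 0.26 × 0.69 × 0.75 = 0.045747
  iron oxide copper-gold: 0.07 × 0.89 × 0.88 × 0.51 = 0.02796
  sediment-hosted zinc: 0.46 × 0.49 × 0.29 × 0.83 = 0.054254
Marginal likelihood of the evidence = 0.15908.
P(iron oxide copper-gold | evidence) = 0.02796 / 0.15908 ≈ 0.176.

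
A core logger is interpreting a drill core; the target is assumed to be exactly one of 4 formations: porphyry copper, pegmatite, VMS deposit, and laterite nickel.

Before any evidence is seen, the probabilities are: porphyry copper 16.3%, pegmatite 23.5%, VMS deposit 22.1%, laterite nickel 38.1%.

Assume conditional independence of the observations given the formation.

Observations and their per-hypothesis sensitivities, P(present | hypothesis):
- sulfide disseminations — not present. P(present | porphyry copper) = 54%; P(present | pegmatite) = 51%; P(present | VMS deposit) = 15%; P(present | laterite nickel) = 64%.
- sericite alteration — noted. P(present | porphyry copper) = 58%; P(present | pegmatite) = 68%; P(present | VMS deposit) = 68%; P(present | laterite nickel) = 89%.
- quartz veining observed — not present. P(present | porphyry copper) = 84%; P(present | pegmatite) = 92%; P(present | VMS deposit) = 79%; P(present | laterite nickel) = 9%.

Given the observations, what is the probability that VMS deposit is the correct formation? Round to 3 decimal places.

Multiply each prior by the joint likelihood of the evidence pattern (using 1 − P(present | H) for each absent observation):
  porphyry copper: 0.163 × (1 − 0.54) × 0.58 × (1 − 0.84) = 0.0069581
  pegmatite: 0.235 × (1 − 0.51) × 0.68 × (1 − 0.92) = 0.0062642
  VMS deposit: 0.221 × (1 − 0.15) × 0.68 × (1 − 0.79) = 0.026825
  laterite nickel: 0.381 × (1 − 0.64) × 0.89 × (1 − 0.09) = 0.11109
Marginal likelihood of the evidence = 0.15113.
P(VMS deposit | evidence) = 0.026825 / 0.15113 ≈ 0.177.

0.177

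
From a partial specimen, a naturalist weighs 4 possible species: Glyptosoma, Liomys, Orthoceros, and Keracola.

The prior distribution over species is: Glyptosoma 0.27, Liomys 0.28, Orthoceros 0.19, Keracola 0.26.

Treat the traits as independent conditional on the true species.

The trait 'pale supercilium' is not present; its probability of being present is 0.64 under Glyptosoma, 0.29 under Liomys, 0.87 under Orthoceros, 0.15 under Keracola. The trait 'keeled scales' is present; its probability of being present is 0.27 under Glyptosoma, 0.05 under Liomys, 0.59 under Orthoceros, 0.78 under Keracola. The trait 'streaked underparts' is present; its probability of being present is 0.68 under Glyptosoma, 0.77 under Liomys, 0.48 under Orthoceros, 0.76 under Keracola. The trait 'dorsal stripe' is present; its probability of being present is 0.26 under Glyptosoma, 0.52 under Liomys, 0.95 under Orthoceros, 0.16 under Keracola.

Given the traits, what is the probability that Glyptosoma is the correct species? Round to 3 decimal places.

Multiply each prior by the joint likelihood of the trait pattern (using 1 − P(present | H) for each absent trait):
  Glyptosoma: 0.27 × (1 − 0.64) × 0.27 × 0.68 × 0.26 = 0.0046399
  Liomys: 0.28 × (1 − 0.29) × 0.05 × 0.77 × 0.52 = 0.00398
  Orthoceros: 0.19 × (1 − 0.87) × 0.59 × 0.48 × 0.95 = 0.0066453
  Keracola: 0.26 × (1 − 0.15) × 0.78 × 0.76 × 0.16 = 0.020961
Marginal likelihood of the evidence = 0.036227.
P(Glyptosoma | evidence) = 0.0046399 / 0.036227 ≈ 0.128.

0.128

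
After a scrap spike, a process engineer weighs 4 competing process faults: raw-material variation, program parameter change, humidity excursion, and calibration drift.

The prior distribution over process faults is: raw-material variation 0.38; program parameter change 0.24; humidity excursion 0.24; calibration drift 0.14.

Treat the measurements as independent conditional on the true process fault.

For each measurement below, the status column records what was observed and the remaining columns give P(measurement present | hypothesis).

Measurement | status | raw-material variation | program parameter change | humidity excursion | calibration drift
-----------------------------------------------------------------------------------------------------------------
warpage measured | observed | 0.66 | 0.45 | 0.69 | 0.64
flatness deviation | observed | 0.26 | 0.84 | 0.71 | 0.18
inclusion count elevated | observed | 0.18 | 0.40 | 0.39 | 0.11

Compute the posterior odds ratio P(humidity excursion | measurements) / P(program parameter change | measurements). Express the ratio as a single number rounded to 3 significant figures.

Posterior odds equal prior odds times the likelihood ratio; only the two competing hypotheses matter.
  humidity excursion: 0.24 × 0.69 × 0.71 × 0.39 = 0.045855
  program parameter change: 0.24 × 0.45 × 0.84 × 0.40 = 0.036288
Posterior odds = 0.045855 / 0.036288 ≈ 1.26.

1.26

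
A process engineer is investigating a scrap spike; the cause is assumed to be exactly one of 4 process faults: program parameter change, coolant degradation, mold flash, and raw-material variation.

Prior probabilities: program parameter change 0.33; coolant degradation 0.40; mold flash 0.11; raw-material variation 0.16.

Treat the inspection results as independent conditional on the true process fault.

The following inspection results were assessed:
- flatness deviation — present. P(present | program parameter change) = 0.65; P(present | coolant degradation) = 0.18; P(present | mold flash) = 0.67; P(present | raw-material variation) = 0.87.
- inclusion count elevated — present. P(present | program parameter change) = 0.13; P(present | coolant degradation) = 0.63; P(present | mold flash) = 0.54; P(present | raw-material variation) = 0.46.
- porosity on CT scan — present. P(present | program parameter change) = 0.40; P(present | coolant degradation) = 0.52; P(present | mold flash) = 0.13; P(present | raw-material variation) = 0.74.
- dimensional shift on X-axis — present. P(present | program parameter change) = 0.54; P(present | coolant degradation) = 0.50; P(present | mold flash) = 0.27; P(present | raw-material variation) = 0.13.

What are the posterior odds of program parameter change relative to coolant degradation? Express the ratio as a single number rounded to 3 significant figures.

0.511

The normalizing constant cancels in an odds ratio, so compute prior × likelihood for the two hypotheses only:
  program parameter change: 0.33 × 0.65 × 0.13 × 0.40 × 0.54 = 0.0060232
  coolant degradation: 0.40 × 0.18 × 0.63 × 0.52 × 0.50 = 0.011794
Odds(program parameter change : coolant degradation) = 0.0060232 / 0.011794 ≈ 0.511.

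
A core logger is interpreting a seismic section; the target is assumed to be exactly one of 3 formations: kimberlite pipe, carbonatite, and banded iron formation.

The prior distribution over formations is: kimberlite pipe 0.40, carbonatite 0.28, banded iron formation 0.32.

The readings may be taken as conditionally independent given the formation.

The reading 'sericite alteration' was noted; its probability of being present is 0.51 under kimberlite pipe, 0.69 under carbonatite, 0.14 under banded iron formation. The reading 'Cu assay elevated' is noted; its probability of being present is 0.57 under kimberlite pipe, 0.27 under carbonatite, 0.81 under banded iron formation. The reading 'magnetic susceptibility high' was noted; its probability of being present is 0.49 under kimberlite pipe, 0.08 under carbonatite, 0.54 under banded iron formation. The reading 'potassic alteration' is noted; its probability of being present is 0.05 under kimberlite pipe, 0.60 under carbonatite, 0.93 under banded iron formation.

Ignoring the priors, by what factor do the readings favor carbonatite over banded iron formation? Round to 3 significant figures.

0.157

Take the product of per-reading likelihoods under each hypothesis, then divide.
  carbonatite: 0.69 × 0.27 × 0.08 × 0.60 = 0.0089424
  banded iron formation: 0.14 × 0.81 × 0.54 × 0.93 = 0.056949
Bayes factor = 0.0089424 / 0.056949 ≈ 0.157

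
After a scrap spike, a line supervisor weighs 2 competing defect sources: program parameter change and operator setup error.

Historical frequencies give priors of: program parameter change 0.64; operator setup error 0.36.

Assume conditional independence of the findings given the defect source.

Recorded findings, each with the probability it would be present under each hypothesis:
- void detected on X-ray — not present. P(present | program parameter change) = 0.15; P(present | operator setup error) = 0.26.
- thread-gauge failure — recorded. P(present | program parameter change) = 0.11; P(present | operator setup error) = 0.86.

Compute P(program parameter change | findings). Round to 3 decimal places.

0.207

Multiply each prior by the joint likelihood of the evidence pattern (using 1 − P(present | H) for each absent finding):
  program parameter change: 0.64 × (1 − 0.15) × 0.11 = 0.05984
  operator setup error: 0.36 × (1 − 0.26) × 0.86 = 0.2291
The unnormalized weights sum to 0.28894.
P(program parameter change | evidence) = 0.05984 / 0.28894 ≈ 0.207.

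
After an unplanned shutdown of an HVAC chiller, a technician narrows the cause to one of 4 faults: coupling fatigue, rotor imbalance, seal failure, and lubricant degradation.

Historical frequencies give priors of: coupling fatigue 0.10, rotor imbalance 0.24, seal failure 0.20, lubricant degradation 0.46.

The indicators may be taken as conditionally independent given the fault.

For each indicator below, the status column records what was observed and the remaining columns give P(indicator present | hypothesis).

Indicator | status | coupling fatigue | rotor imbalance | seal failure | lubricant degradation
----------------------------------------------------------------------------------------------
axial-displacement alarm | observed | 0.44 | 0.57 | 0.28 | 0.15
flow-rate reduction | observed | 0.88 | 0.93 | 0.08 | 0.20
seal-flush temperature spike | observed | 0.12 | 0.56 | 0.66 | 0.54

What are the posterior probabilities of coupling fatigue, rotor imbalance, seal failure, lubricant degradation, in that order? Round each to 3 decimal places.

For each hypothesis, the unnormalized posterior weight is prior × product of the indicator likelihoods:
  coupling fatigue: 0.10 × 0.44 × 0.88 × 0.12 = 0.0046464
  rotor imbalance: 0.24 × 0.57 × 0.93 × 0.56 = 0.071245
  seal failure: 0.20 × 0.28 × 0.08 × 0.66 = 0.0029568
  lubricant degradation: 0.46 × 0.15 × 0.20 × 0.54 = 0.007452
Normalizing constant Z = 0.0046464 + 0.071245 + 0.0029568 + 0.007452 = 0.086301.
P(coupling fatigue | evidence) = 0.0046464 / 0.086301 ≈ 0.054
P(rotor imbalance | evidence) = 0.071245 / 0.086301 ≈ 0.826
P(seal failure | evidence) = 0.0029568 / 0.086301 ≈ 0.034
P(lubricant degradation | evidence) = 0.007452 / 0.086301 ≈ 0.086

0.054, 0.826, 0.034, 0.086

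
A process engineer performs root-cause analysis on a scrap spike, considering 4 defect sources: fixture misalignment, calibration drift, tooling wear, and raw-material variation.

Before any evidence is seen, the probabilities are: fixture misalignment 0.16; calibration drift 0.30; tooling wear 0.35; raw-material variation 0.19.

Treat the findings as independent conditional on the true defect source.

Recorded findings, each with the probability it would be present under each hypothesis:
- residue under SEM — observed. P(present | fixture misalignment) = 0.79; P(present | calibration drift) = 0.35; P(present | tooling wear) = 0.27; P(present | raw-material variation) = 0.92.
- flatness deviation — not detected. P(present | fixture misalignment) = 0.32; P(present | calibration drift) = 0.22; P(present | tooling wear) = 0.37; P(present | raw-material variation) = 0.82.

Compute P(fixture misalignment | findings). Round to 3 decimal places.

0.332

By Bayes' rule with conditional independence, the unnormalized weight for each hypothesis is prior × ∏ likelihoods (using 1 − P(present | H) for each absent finding):
  fixture misalignment: 0.16 × 0.79 × (1 − 0.32) = 0.085952
  calibration drift: 0.30 × 0.35 × (1 − 0.22) = 0.0819
  tooling wear: 0.35 × 0.27 × (1 − 0.37) = 0.059535
  raw-material variation: 0.19 × 0.92 × (1 − 0.82) = 0.031464
Marginal likelihood of the evidence = 0.25885.
P(fixture misalignment | evidence) = 0.085952 / 0.25885 ≈ 0.332.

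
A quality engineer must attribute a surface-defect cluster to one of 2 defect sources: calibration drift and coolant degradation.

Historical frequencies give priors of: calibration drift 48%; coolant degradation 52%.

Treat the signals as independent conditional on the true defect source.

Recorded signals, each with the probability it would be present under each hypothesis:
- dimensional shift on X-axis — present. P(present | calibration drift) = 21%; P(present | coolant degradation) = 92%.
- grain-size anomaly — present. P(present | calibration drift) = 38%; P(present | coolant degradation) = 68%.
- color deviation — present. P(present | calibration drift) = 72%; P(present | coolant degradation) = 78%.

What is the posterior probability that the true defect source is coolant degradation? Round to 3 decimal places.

By Bayes' rule with conditional independence, the unnormalized weight for each hypothesis is prior × ∏ likelihoods:
  calibration drift: 0.48 × 0.21 × 0.38 × 0.72 = 0.027579
  coolant degradation: 0.52 × 0.92 × 0.68 × 0.78 = 0.25374
Marginal likelihood of the evidence = 0.28132.
P(coolant degradation | evidence) = 0.25374 / 0.28132 ≈ 0.902.

0.902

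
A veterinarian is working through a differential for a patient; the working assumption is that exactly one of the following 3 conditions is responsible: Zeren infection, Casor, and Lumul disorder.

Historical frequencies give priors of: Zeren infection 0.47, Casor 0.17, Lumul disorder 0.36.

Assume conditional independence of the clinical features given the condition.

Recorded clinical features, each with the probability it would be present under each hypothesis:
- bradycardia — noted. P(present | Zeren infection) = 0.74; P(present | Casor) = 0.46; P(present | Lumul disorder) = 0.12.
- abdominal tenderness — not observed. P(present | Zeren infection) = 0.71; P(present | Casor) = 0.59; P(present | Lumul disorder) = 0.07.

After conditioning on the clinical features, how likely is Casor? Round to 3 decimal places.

0.185

Multiply each prior by the joint likelihood of the clinical feature pattern (using 1 − P(present | H) for each absent clinical feature):
  Zeren infection: 0.47 × 0.74 × (1 − 0.71) = 0.10086
  Casor: 0.17 × 0.46 × (1 − 0.59) = 0.032062
  Lumul disorder: 0.36 × 0.12 × (1 − 0.07) = 0.040176
Marginal likelihood of the evidence = 0.1731.
P(Casor | evidence) = 0.032062 / 0.1731 ≈ 0.185.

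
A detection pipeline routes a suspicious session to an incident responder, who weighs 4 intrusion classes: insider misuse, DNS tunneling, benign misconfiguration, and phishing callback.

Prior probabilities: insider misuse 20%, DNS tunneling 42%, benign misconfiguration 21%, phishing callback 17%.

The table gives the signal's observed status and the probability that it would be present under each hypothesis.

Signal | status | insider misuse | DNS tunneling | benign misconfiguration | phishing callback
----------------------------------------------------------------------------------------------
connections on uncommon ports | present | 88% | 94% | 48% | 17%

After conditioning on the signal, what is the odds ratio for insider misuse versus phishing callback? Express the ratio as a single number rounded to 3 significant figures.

6.09

Unnormalized posterior weight (prior times the signal likelihood) for each of the two hypotheses:
  insider misuse: 0.20 × 0.88 = 0.176
  phishing callback: 0.17 × 0.17 = 0.0289
Posterior odds = 0.176 / 0.0289 ≈ 6.09.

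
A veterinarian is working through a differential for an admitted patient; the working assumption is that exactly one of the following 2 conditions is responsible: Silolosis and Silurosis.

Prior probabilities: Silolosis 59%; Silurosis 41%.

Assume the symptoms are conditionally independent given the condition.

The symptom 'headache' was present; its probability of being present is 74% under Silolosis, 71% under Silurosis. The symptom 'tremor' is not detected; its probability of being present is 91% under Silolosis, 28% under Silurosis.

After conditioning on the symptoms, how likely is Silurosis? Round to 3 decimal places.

Multiply each prior by the joint likelihood of the symptom pattern (using 1 − P(present | H) for each absent symptom):
  Silolosis: 0.59 × 0.74 × (1 − 0.91) = 0.039294
  Silurosis: 0.41 × 0.71 × (1 − 0.28) = 0.20959
Normalizing constant Z = 0.039294 + 0.20959 = 0.24889.
P(Silurosis | evidence) = 0.20959 / 0.24889 ≈ 0.842.

0.842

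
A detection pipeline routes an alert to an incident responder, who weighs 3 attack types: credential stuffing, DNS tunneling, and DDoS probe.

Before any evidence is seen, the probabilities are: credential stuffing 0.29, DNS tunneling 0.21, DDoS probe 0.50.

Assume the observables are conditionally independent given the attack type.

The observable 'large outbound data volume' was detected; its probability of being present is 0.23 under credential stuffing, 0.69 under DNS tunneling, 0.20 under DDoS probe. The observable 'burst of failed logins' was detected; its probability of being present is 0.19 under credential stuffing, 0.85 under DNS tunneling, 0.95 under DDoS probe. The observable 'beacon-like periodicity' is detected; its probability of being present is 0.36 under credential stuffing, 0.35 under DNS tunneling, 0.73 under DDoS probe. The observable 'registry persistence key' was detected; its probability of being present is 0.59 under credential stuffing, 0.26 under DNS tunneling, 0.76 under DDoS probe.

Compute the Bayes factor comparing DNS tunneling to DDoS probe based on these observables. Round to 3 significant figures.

The Bayes factor is the ratio of the joint likelihoods of the observable pattern under the two hypotheses.
  DNS tunneling: 0.69 × 0.85 × 0.35 × 0.26 = 0.053371
  DDoS probe: 0.20 × 0.95 × 0.73 × 0.76 = 0.10541
Bayes factor = 0.053371 / 0.10541 ≈ 0.506

0.506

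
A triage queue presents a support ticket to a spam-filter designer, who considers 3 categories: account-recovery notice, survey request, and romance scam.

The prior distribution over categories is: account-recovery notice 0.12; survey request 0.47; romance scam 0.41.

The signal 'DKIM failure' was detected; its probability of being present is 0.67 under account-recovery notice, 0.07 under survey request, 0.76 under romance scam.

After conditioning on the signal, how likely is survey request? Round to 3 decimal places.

0.077

For each hypothesis, the unnormalized posterior weight is prior × likelihood:
  account-recovery notice: 0.12 × 0.67 = 0.0804
  survey request: 0.47 × 0.07 = 0.0329
  romance scam: 0.41 × 0.76 = 0.3116
Normalizing constant Z = 0.0804 + 0.0329 + 0.3116 = 0.4249.
P(survey request | evidence) = 0.0329 / 0.4249 ≈ 0.077.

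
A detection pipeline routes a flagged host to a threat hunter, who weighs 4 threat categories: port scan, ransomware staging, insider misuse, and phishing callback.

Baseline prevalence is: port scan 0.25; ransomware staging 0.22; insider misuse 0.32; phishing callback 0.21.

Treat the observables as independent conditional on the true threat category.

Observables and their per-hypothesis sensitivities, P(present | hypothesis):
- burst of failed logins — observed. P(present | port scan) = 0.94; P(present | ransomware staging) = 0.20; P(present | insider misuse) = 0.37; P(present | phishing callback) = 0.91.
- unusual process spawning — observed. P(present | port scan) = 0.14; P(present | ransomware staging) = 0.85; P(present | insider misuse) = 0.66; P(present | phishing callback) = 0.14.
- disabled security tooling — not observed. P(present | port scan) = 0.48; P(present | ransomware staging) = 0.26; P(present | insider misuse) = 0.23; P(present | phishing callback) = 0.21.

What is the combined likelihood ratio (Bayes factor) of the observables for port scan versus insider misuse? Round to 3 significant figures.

Take the product of per-observable likelihoods under each hypothesis (using 1 − P(present | H) for each absent observable), then divide.
  port scan: 0.94 × 0.14 × (1 − 0.48) = 0.068432
  insider misuse: 0.37 × 0.66 × (1 − 0.23) = 0.18803
Bayes factor = 0.068432 / 0.18803 ≈ 0.364

0.364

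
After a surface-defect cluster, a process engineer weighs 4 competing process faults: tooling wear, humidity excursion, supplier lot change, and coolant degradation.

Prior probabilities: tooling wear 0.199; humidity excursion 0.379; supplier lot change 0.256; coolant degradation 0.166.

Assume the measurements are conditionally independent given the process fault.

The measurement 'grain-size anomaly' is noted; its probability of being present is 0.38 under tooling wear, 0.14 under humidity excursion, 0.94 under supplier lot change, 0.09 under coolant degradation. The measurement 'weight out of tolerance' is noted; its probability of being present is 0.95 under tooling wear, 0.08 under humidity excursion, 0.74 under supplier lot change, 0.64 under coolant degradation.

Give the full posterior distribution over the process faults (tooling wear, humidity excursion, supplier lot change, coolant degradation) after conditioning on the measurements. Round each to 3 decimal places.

For each hypothesis, the unnormalized posterior weight is prior × product of the measurement likelihoods:
  tooling wear: 0.199 × 0.38 × 0.95 = 0.071839
  humidity excursion: 0.379 × 0.14 × 0.08 = 0.0042448
  supplier lot change: 0.256 × 0.94 × 0.74 = 0.17807
  coolant degradation: 0.166 × 0.09 × 0.64 = 0.0095616
Marginal likelihood of the evidence = 0.26372.
P(tooling wear | evidence) = 0.071839 / 0.26372 ≈ 0.272
P(humidity excursion | evidence) = 0.0042448 / 0.26372 ≈ 0.016
P(supplier lot change | evidence) = 0.17807 / 0.26372 ≈ 0.675
P(coolant degradation | evidence) = 0.0095616 / 0.26372 ≈ 0.036

0.272, 0.016, 0.675, 0.036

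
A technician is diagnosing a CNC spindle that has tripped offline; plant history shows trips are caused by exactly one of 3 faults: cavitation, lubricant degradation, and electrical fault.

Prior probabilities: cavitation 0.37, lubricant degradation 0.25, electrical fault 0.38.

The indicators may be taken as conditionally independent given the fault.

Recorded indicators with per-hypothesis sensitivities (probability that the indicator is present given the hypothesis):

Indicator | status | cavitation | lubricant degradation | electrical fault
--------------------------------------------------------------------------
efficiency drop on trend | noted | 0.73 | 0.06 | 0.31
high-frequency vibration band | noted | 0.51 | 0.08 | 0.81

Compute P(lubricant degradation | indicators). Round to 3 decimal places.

0.005

By Bayes' rule with conditional independence, the unnormalized weight for each hypothesis is prior × ∏ likelihoods:
  cavitation: 0.37 × 0.73 × 0.51 = 0.13775
  lubricant degradation: 0.25 × 0.06 × 0.08 = 0.0012
  electrical fault: 0.38 × 0.31 × 0.81 = 0.095418
Marginal likelihood of the evidence = 0.23437.
P(lubricant degradation | evidence) = 0.0012 / 0.23437 ≈ 0.005.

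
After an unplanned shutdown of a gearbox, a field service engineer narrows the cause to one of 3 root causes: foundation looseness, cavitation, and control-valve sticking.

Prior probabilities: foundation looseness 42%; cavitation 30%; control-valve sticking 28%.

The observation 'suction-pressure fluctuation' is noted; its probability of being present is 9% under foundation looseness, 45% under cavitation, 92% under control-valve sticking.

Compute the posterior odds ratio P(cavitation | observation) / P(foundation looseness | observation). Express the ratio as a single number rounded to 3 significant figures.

Posterior odds equal prior odds times the likelihood ratio; only the two competing hypotheses matter.
  cavitation: 0.30 × 0.45 = 0.135
  foundation looseness: 0.42 × 0.09 = 0.0378
Posterior odds = 0.135 / 0.0378 ≈ 3.57.

3.57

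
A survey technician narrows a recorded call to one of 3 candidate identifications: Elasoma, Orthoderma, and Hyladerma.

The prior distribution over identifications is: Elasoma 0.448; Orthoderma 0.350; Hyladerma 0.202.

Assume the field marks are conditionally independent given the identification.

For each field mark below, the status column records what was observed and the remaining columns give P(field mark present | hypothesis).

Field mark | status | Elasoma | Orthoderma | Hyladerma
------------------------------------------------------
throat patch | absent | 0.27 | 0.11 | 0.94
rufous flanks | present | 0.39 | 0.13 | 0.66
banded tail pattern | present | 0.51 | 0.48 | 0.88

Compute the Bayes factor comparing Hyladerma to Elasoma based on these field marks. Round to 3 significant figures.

The Bayes factor is the ratio of the joint likelihoods of the field mark pattern under the two hypotheses (using 1 − P(present | H) for each absent field mark).
  Hyladerma: (1 − 0.94) × 0.66 × 0.88 = 0.034848
  Elasoma: (1 − 0.27) × 0.39 × 0.51 = 0.1452
Bayes factor = 0.034848 / 0.1452 ≈ 0.240

0.240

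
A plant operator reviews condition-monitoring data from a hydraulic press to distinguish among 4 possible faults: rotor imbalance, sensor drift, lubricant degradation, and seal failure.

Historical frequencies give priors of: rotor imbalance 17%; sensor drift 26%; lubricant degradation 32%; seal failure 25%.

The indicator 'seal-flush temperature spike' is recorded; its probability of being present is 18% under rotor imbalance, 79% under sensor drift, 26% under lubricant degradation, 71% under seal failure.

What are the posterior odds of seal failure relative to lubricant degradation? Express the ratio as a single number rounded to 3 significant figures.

Posterior odds equal prior odds times the likelihood ratio; only the two competing hypotheses matter.
  seal failure: 0.25 × 0.71 = 0.1775
  lubricant degradation: 0.32 × 0.26 = 0.0832
Posterior odds = 0.1775 / 0.0832 ≈ 2.13.

2.13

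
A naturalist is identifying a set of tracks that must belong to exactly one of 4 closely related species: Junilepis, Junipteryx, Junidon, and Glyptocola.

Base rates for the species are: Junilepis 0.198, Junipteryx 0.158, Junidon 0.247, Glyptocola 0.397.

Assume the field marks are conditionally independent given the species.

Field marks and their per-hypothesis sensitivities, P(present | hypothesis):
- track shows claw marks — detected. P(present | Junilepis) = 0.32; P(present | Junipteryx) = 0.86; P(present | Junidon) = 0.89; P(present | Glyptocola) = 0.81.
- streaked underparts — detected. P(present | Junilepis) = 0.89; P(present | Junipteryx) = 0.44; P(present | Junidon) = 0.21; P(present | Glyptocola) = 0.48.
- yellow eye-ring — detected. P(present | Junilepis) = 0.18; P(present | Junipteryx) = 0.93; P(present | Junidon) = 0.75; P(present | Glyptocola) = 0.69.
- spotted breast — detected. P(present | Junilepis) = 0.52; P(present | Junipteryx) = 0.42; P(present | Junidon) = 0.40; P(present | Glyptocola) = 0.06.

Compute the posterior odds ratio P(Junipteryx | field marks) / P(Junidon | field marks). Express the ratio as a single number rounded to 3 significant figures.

The normalizing constant cancels in an odds ratio, so compute prior × likelihood for the two hypotheses only:
  Junipteryx: 0.158 × 0.86 × 0.44 × 0.93 × 0.42 = 0.023353
  Junidon: 0.247 × 0.89 × 0.21 × 0.75 × 0.40 = 0.013849
Odds(Junipteryx : Junidon) = 0.023353 / 0.013849 ≈ 1.69.

1.69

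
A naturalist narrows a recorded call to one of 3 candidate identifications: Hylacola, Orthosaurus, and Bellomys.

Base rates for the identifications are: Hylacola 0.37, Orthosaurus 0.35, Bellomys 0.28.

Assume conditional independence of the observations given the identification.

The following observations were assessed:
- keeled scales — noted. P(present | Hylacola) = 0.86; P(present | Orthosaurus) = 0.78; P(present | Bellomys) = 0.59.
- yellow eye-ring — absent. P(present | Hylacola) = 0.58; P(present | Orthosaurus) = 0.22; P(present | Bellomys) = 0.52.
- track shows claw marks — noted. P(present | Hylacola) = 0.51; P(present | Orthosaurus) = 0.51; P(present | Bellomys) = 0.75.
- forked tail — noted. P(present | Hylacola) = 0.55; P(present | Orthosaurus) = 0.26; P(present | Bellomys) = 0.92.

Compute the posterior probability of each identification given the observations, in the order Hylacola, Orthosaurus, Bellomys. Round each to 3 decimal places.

0.311, 0.234, 0.454

Multiply each prior by the joint likelihood of the evidence pattern (using 1 − P(present | H) for each absent observation):
  Hylacola: 0.37 × 0.86 × (1 − 0.58) × 0.51 × 0.55 = 0.037487
  Orthosaurus: 0.35 × 0.78 × (1 − 0.22) × 0.51 × 0.26 = 0.028236
  Bellomys: 0.28 × 0.59 × (1 − 0.52) × 0.75 × 0.92 = 0.054714
Marginal likelihood of the evidence = 0.12044.
P(Hylacola | evidence) = 0.037487 / 0.12044 ≈ 0.311
P(Orthosaurus | evidence) = 0.028236 / 0.12044 ≈ 0.234
P(Bellomys | evidence) = 0.054714 / 0.12044 ≈ 0.454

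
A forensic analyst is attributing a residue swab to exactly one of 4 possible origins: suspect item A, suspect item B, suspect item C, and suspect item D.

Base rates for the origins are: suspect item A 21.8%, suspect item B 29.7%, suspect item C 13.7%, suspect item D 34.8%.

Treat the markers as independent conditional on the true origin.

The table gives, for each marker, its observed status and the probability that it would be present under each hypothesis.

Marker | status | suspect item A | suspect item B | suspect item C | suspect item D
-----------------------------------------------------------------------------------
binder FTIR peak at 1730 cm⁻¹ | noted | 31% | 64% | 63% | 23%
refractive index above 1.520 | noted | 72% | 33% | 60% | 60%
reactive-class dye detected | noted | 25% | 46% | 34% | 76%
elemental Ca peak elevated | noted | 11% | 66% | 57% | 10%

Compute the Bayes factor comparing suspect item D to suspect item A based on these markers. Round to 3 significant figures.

Take the product of per-marker likelihoods under each hypothesis, then divide.
  suspect item D: 0.23 × 0.60 × 0.76 × 0.10 = 0.010488
  suspect item A: 0.31 × 0.72 × 0.25 × 0.11 = 0.006138
Bayes factor = 0.010488 / 0.006138 ≈ 1.71

1.71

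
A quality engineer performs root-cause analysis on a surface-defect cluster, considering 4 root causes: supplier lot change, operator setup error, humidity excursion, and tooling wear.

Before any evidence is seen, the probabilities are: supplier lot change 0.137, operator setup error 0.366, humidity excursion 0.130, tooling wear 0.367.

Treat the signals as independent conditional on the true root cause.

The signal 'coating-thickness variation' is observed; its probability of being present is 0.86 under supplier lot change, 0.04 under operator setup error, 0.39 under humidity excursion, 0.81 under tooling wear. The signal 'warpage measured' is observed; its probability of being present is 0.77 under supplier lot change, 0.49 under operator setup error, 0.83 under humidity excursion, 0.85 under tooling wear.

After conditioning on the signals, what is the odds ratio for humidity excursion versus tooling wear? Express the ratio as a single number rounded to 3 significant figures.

Posterior odds equal prior odds times the likelihood ratio; only the two competing hypotheses matter.
  humidity excursion: 0.130 × 0.39 × 0.83 = 0.042081
  tooling wear: 0.367 × 0.81 × 0.85 = 0.25268
Odds(humidity excursion : tooling wear) = 0.042081 / 0.25268 ≈ 0.167.

0.167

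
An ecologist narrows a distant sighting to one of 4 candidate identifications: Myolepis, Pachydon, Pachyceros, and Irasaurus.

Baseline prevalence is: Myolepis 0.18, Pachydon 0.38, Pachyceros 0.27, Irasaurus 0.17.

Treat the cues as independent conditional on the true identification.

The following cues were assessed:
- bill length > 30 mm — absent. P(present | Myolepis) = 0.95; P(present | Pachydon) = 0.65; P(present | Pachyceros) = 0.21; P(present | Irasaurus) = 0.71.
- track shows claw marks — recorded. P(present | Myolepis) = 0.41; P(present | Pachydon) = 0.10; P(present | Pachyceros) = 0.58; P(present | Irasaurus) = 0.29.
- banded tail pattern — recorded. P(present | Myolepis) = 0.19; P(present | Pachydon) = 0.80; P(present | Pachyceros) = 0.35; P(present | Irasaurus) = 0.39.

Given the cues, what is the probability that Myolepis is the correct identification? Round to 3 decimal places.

Multiply each prior by the joint likelihood of the cue pattern (using 1 − P(present | H) for each absent cue):
  Myolepis: 0.18 × (1 − 0.95) × 0.41 × 0.19 = 0.0007011
  Pachydon: 0.38 × (1 − 0.65) × 0.10 × 0.80 = 0.01064
  Pachyceros: 0.27 × (1 − 0.21) × 0.58 × 0.35 = 0.0433
  Irasaurus: 0.17 × (1 − 0.71) × 0.29 × 0.39 = 0.0055758
The unnormalized weights sum to 0.060217.
P(Myolepis | evidence) = 0.0007011 / 0.060217 ≈ 0.012.

0.012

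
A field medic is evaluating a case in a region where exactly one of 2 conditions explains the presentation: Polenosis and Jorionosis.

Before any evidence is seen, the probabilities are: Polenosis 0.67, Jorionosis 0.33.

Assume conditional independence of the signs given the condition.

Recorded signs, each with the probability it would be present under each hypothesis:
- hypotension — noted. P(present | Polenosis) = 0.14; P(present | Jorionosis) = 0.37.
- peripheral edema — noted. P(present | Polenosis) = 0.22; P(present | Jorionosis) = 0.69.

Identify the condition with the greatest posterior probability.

Jorionosis

By Bayes' rule with conditional independence, the unnormalized weight for each hypothesis is prior × ∏ likelihoods:
  Polenosis: 0.67 × 0.14 × 0.22 = 0.020636
  Jorionosis: 0.33 × 0.37 × 0.69 = 0.084249
Marginal likelihood of the evidence = 0.10488.
P(Polenosis | evidence) ≈ 0.020636 / 0.10488 ≈ 0.197
P(Jorionosis | evidence) ≈ 0.084249 / 0.10488 ≈ 0.803
The largest is 0.803, so Jorionosis is most probable.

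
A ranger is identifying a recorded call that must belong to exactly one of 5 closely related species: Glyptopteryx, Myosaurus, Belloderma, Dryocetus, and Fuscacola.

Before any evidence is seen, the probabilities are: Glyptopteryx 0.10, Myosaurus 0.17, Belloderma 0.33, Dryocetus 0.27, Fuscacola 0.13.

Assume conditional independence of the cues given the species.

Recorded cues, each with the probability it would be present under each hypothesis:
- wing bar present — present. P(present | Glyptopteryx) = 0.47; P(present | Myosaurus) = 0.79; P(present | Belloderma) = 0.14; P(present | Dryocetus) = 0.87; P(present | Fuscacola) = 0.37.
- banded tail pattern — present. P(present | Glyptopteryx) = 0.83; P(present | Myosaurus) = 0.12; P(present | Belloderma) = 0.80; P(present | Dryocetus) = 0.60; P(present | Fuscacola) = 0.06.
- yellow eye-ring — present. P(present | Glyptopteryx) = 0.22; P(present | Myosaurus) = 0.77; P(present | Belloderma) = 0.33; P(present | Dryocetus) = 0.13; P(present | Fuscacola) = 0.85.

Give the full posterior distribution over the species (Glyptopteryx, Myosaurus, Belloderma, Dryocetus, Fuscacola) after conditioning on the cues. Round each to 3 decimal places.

0.159, 0.230, 0.226, 0.340, 0.045

By Bayes' rule with conditional independence, the unnormalized weight for each hypothesis is prior × ∏ likelihoods:
  Glyptopteryx: 0.10 × 0.47 × 0.83 × 0.22 = 0.0085822
  Myosaurus: 0.17 × 0.79 × 0.12 × 0.77 = 0.012409
  Belloderma: 0.33 × 0.14 × 0.80 × 0.33 = 0.012197
  Dryocetus: 0.27 × 0.87 × 0.60 × 0.13 = 0.018322
  Fuscacola: 0.13 × 0.37 × 0.06 × 0.85 = 0.0024531
Normalizing constant Z = 0.0085822 + 0.012409 + 0.012197 + 0.018322 + 0.0024531 = 0.053964.
P(Glyptopteryx | evidence) = 0.0085822 / 0.053964 ≈ 0.159
P(Myosaurus | evidence) = 0.012409 / 0.053964 ≈ 0.230
P(Belloderma | evidence) = 0.012197 / 0.053964 ≈ 0.226
P(Dryocetus | evidence) = 0.018322 / 0.053964 ≈ 0.340
P(Fuscacola | evidence) = 0.0024531 / 0.053964 ≈ 0.045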